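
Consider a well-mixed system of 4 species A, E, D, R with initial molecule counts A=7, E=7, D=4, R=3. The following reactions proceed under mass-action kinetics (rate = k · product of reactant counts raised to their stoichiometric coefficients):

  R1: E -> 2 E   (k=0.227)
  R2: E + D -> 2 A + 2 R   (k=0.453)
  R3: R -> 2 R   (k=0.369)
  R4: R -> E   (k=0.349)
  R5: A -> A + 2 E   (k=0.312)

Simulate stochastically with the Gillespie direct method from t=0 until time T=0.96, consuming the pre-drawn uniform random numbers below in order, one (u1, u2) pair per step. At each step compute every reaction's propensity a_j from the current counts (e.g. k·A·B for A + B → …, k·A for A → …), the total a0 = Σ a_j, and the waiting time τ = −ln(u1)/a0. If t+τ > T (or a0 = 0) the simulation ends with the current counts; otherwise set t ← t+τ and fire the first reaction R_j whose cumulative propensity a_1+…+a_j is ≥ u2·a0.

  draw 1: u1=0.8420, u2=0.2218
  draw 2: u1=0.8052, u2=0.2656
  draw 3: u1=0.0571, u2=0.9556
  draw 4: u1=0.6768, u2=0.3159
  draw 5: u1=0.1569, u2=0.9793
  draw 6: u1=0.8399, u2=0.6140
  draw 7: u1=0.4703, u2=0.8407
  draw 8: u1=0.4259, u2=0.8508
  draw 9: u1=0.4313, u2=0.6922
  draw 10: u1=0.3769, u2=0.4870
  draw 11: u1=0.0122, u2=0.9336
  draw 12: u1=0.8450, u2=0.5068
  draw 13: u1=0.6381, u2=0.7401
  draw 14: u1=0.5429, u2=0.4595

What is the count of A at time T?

t=0.000: A=7 E=7 D=4 R=3
Draw 1: a1=1.589, a2=12.684, a3=1.107, a4=1.047, a5=2.184, a0=18.611; τ=−ln(0.8420)/18.611=0.009 → t=0.009; u2·a0=0.2218·18.611=4.128; a1=1.589 < 4.128 ≤ a1+a2=14.273 → R2 fires; A=9 E=6 D=3 R=5
Draw 2: a1=1.362, a2=8.154, a3=1.845, a4=1.745, a5=2.808, a0=15.914; τ=−ln(0.8052)/15.914=0.014 → t=0.023; u2·a0=0.2656·15.914=4.227; a1=1.362 < 4.227 ≤ a1+a2=9.516 → R2 fires; A=11 E=5 D=2 R=7
Draw 3: a1=1.135, a2=4.530, a3=2.583, a4=2.443, a5=3.432, a0=14.123; τ=−ln(0.0571)/14.123=0.203 → t=0.226; u2·a0=0.9556·14.123=13.496; a1+…+a4=10.691 < 13.496 ≤ a1+…+a5=14.123 → R5 fires; A=11 E=7 D=2 R=7
Draw 4: a1=1.589, a2=6.342, a3=2.583, a4=2.443, a5=3.432, a0=16.389; τ=−ln(0.6768)/16.389=0.024 → t=0.249; u2·a0=0.3159·16.389=5.177; a1=1.589 < 5.177 ≤ a1+a2=7.931 → R2 fires; A=13 E=6 D=1 R=9
Draw 5: a1=1.362, a2=2.718, a3=3.321, a4=3.141, a5=4.056, a0=14.598; τ=−ln(0.1569)/14.598=0.127 → t=0.376; u2·a0=0.9793·14.598=14.296; a1+…+a4=10.542 < 14.296 ≤ a1+…+a5=14.598 → R5 fires; A=13 E=8 D=1 R=9
Draw 6: a1=1.816, a2=3.624, a3=3.321, a4=3.141, a5=4.056, a0=15.958; τ=−ln(0.8399)/15.958=0.011 → t=0.387; u2·a0=0.6140·15.958=9.798; a1+…+a3=8.761 < 9.798 ≤ a1+…+a4=11.902 → R4 fires; A=13 E=9 D=1 R=8
Draw 7: a1=2.043, a2=4.077, a3=2.952, a4=2.792, a5=4.056, a0=15.920; τ=−ln(0.4703)/15.920=0.047 → t=0.435; u2·a0=0.8407·15.920=13.384; a1+…+a4=11.864 < 13.384 ≤ a1+…+a5=15.920 → R5 fires; A=13 E=11 D=1 R=8
Draw 8: a1=2.497, a2=4.983, a3=2.952, a4=2.792, a5=4.056, a0=17.280; τ=−ln(0.4259)/17.280=0.049 → t=0.484; u2·a0=0.8508·17.280=14.702; a1+…+a4=13.224 < 14.702 ≤ a1+…+a5=17.280 → R5 fires; A=13 E=13 D=1 R=8
Draw 9: a1=2.951, a2=5.889, a3=2.952, a4=2.792, a5=4.056, a0=18.640; τ=−ln(0.4313)/18.640=0.045 → t=0.529; u2·a0=0.6922·18.640=12.903; a1+…+a3=11.792 < 12.903 ≤ a1+…+a4=14.584 → R4 fires; A=13 E=14 D=1 R=7
Draw 10: a1=3.178, a2=6.342, a3=2.583, a4=2.443, a5=4.056, a0=18.602; τ=−ln(0.3769)/18.602=0.052 → t=0.582; u2·a0=0.4870·18.602=9.059; a1=3.178 < 9.059 ≤ a1+a2=9.520 → R2 fires; A=15 E=13 D=0 R=9
Draw 11: a1=2.951, a2=0.000, a3=3.321, a4=3.141, a5=4.680, a0=14.093; τ=−ln(0.0122)/14.093=0.313 → t=0.894; u2·a0=0.9336·14.093=13.157; a1+…+a4=9.413 < 13.157 ≤ a1+…+a5=14.093 → R5 fires; A=15 E=15 D=0 R=9
Draw 12: a1=3.405, a2=0.000, a3=3.321, a4=3.141, a5=4.680, a0=14.547; τ=−ln(0.8450)/14.547=0.012 → t=0.906; u2·a0=0.5068·14.547=7.372; a1+…+a3=6.726 < 7.372 ≤ a1+…+a4=9.867 → R4 fires; A=15 E=16 D=0 R=8
Draw 13: a1=3.632, a2=0.000, a3=2.952, a4=2.792, a5=4.680, a0=14.056; τ=−ln(0.6381)/14.056=0.032 → t=0.938; u2·a0=0.7401·14.056=10.403; a1+…+a4=9.376 < 10.403 ≤ a1+…+a5=14.056 → R5 fires; A=15 E=18 D=0 R=8
Draw 14: a1=4.086, a2=0.000, a3=2.952, a4=2.792, a5=4.680, a0=14.510; τ=−ln(0.5429)/14.510=0.042 → t=0.980 > T=0.96: stop.
Read off A at T=0.96: 15

A at T = 15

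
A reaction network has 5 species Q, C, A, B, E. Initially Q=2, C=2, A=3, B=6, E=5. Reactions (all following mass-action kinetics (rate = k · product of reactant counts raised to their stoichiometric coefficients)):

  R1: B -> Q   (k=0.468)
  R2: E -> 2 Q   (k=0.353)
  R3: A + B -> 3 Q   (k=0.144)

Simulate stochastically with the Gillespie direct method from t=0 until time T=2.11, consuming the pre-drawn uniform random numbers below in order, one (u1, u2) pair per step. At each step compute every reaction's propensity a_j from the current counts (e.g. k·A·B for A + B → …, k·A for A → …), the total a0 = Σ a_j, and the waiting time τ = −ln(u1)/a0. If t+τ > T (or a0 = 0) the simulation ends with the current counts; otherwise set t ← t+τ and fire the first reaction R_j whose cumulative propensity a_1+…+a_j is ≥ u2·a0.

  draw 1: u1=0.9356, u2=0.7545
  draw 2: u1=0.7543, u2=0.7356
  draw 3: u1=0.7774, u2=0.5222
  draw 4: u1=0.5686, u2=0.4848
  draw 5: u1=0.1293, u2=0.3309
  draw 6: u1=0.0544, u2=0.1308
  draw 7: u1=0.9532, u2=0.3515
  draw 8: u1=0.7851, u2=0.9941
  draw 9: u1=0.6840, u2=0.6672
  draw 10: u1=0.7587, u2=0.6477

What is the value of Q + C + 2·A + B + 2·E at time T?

Value at T = 26

Check how each reaction changes W = Q + C + 2·A + B + 2·E (weight of products minus weight of reactants):
R1: B -> Q: (1·1) − (1·1) = 1 − 1 = 0
R2: E -> 2 Q: (1·2) − (2·1) = 2 − 2 = 0
R3: A + B -> 3 Q: (1·3) − (2·1 + 1·1) = 3 − 3 = 0
Every reaction leaves W unchanged, so W is conserved and no simulation is needed: W(T) = W(0) = 2 + 2 + 2·3 + 6 + 2·5 = 26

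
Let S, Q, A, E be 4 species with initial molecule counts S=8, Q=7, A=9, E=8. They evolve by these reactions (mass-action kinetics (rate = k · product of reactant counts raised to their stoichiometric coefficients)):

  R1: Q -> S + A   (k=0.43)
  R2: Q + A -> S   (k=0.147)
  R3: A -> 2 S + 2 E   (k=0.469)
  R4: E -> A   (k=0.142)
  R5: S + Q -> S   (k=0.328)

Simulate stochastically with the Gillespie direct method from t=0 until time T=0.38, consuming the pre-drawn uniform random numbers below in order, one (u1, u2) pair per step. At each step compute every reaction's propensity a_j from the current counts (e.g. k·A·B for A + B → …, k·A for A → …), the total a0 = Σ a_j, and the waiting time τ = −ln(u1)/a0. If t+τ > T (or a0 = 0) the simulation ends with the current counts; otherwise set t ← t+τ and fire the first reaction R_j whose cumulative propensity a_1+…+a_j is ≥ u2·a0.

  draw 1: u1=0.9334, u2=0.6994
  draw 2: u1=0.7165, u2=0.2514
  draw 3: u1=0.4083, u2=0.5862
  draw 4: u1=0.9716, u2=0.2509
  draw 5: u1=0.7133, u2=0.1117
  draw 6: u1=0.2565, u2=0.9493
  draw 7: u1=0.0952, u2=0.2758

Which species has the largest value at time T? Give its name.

t=0.000: S=8 Q=7 A=9 E=8
Draw 1: a1=3.010, a2=9.261, a3=4.221, a4=1.136, a5=18.368, a0=35.996; τ=−ln(0.9334)/35.996=0.002 → t=0.002; u2·a0=0.6994·35.996=25.176; a1+…+a4=17.628 < 25.176 ≤ a1+…+a5=35.996 → R5 fires; S=8 Q=6 A=9 E=8
Draw 2: a1=2.580, a2=7.938, a3=4.221, a4=1.136, a5=15.744, a0=31.619; τ=−ln(0.7165)/31.619=0.011 → t=0.012; u2·a0=0.2514·31.619=7.949; a1=2.580 < 7.949 ≤ a1+a2=10.518 → R2 fires; S=9 Q=5 A=8 E=8
Draw 3: a1=2.150, a2=5.880, a3=3.752, a4=1.136, a5=14.760, a0=27.678; τ=−ln(0.4083)/27.678=0.032 → t=0.045; u2·a0=0.5862·27.678=16.225; a1+…+a4=12.918 < 16.225 ≤ a1+…+a5=27.678 → R5 fires; S=9 Q=4 A=8 E=8
Draw 4: a1=1.720, a2=4.704, a3=3.752, a4=1.136, a5=11.808, a0=23.120; τ=−ln(0.9716)/23.120=0.001 → t=0.046; u2·a0=0.2509·23.120=5.801; a1=1.720 < 5.801 ≤ a1+a2=6.424 → R2 fires; S=10 Q=3 A=7 E=8
Draw 5: a1=1.290, a2=3.087, a3=3.283, a4=1.136, a5=9.840, a0=18.636; τ=−ln(0.7133)/18.636=0.018 → t=0.064; u2·a0=0.1117·18.636=2.082; a1=1.290 < 2.082 ≤ a1+a2=4.377 → R2 fires; S=11 Q=2 A=6 E=8
Draw 6: a1=0.860, a2=1.764, a3=2.814, a4=1.136, a5=7.216, a0=13.790; τ=−ln(0.2565)/13.790=0.099 → t=0.163; u2·a0=0.9493·13.790=13.091; a1+…+a4=6.574 < 13.091 ≤ a1+…+a5=13.790 → R5 fires; S=11 Q=1 A=6 E=8
Draw 7: a1=0.430, a2=0.882, a3=2.814, a4=1.136, a5=3.608, a0=8.870; τ=−ln(0.0952)/8.870=0.265 → t=0.428 > T=0.38: stop.
At T=0.38: S=11 Q=1 A=6 E=8; the largest is S.

Dominant species at T: S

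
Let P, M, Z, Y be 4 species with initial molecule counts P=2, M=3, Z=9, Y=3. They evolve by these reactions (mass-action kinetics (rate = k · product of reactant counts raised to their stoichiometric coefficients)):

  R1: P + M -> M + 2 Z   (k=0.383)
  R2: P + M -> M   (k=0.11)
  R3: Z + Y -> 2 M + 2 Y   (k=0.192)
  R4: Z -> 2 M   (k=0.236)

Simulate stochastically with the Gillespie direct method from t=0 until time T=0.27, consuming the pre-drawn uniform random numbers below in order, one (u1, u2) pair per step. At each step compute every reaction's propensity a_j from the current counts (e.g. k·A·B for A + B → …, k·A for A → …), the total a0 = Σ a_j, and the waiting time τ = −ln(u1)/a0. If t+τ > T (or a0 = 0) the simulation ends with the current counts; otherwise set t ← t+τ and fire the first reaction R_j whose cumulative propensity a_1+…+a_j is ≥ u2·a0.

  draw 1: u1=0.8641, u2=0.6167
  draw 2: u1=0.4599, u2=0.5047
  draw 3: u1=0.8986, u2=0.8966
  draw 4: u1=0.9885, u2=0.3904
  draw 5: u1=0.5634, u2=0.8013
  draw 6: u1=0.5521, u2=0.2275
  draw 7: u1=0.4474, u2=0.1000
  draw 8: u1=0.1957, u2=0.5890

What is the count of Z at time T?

t=0.000: P=2 M=3 Z=9 Y=3
Draw 1: a1=2.298, a2=0.660, a3=5.184, a4=2.124, a0=10.266; τ=−ln(0.8641)/10.266=0.014 → t=0.014; u2·a0=0.6167·10.266=6.331; a1+a2=2.958 < 6.331 ≤ a1+…+a3=8.142 → R3 fires; P=2 M=5 Z=8 Y=4
Draw 2: a1=3.830, a2=1.100, a3=6.144, a4=1.888, a0=12.962; τ=−ln(0.4599)/12.962=0.060 → t=0.074; u2·a0=0.5047·12.962=6.542; a1+a2=4.930 < 6.542 ≤ a1+…+a3=11.074 → R3 fires; P=2 M=7 Z=7 Y=5
Draw 3: a1=5.362, a2=1.540, a3=6.720, a4=1.652, a0=15.274; τ=−ln(0.8986)/15.274=0.007 → t=0.081; u2·a0=0.8966·15.274=13.695; a1+…+a3=13.622 < 13.695 ≤ a1+…+a4=15.274 → R4 fires; P=2 M=9 Z=6 Y=5
Draw 4: a1=6.894, a2=1.980, a3=5.760, a4=1.416, a0=16.050; τ=−ln(0.9885)/16.050=0.001 → t=0.082; u2·a0=0.3904·16.050=6.266 ≤ a1=6.894 → R1 fires; P=1 M=9 Z=8 Y=5
Draw 5: a1=3.447, a2=0.990, a3=7.680, a4=1.888, a0=14.005; τ=−ln(0.5634)/14.005=0.041 → t=0.123; u2·a0=0.8013·14.005=11.222; a1+a2=4.437 < 11.222 ≤ a1+…+a3=12.117 → R3 fires; P=1 M=11 Z=7 Y=6
Draw 6: a1=4.213, a2=1.210, a3=8.064, a4=1.652, a0=15.139; τ=−ln(0.5521)/15.139=0.039 → t=0.162; u2·a0=0.2275·15.139=3.444 ≤ a1=4.213 → R1 fires; P=0 M=11 Z=9 Y=6
Draw 7: a1=0.000, a2=0.000, a3=10.368, a4=2.124, a0=12.492; τ=−ln(0.4474)/12.492=0.064 → t=0.226; u2·a0=0.1000·12.492=1.249; a1+a2=0.000 < 1.249 ≤ a1+…+a3=10.368 → R3 fires; P=0 M=13 Z=8 Y=7
Draw 8: a1=0.000, a2=0.000, a3=10.752, a4=1.888, a0=12.640; τ=−ln(0.1957)/12.640=0.129 → t=0.356 > T=0.27: stop.
Read off Z at T=0.27: 8

Z at T = 8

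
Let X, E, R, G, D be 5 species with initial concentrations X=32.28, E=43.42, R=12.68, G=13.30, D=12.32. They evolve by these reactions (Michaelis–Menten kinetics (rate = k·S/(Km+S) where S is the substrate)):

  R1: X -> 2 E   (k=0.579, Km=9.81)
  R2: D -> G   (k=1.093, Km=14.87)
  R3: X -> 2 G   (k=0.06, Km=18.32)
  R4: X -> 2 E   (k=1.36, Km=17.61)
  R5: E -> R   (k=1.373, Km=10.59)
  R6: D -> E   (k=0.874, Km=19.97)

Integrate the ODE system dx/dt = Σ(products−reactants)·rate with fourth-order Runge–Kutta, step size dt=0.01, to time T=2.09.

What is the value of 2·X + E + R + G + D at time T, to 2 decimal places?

Value at T = 146.28

Check how each reaction changes W = 2·X + E + R + G + D (weight of products minus weight of reactants):
R1: X -> 2 E: (1·2) − (2·1) = 2 − 2 = 0
R2: D -> G: (1·1) − (1·1) = 1 − 1 = 0
R3: X -> 2 G: (1·2) − (2·1) = 2 − 2 = 0
R4: X -> 2 E: (1·2) − (2·1) = 2 − 2 = 0
R5: E -> R: (1·1) − (1·1) = 1 − 1 = 0
R6: D -> E: (1·1) − (1·1) = 1 − 1 = 0
Every reaction leaves W unchanged, so W is conserved and no simulation is needed: W(T) = W(0) = 2·32.28 + 43.42 + 12.68 + 13.30 + 12.32 = 146.28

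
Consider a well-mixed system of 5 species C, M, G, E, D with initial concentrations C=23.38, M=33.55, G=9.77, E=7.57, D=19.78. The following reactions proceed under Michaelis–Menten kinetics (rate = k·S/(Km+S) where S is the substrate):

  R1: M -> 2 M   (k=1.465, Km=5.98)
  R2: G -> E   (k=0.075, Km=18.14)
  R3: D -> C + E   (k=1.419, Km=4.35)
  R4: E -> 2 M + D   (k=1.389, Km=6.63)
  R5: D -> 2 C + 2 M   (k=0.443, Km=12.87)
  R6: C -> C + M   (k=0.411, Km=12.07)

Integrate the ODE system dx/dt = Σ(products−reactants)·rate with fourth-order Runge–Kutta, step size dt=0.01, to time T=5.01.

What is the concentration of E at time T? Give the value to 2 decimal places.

E at T = 9.51

RK4 with dt=0.01: 501 steps to T=5.01. Trajectory (selected grid times):
t=0.00: C=23.38 M=33.55 G=9.77 E=7.57 D=19.78
t=0.56: C=24.33 M=35.54 G=9.76 E=7.82 D=19.40
t=1.11: C=25.26 M=37.51 G=9.74 E=8.05 D=19.03
t=1.67: C=26.20 M=39.53 G=9.73 E=8.28 D=18.67
t=2.23: C=27.13 M=41.56 G=9.71 E=8.51 D=18.31
t=2.78: C=28.05 M=43.57 G=9.70 E=8.72 D=17.97
t=3.34: C=28.98 M=45.63 G=9.68 E=8.93 D=17.63
t=3.90: C=29.90 M=47.71 G=9.67 E=9.13 D=17.30
t=4.45: C=30.80 M=49.75 G=9.65 E=9.32 D=16.99
t=5.01: C=31.71 M=51.85 G=9.64 E=9.51 D=16.67
Read off E at T=5.01: 9.51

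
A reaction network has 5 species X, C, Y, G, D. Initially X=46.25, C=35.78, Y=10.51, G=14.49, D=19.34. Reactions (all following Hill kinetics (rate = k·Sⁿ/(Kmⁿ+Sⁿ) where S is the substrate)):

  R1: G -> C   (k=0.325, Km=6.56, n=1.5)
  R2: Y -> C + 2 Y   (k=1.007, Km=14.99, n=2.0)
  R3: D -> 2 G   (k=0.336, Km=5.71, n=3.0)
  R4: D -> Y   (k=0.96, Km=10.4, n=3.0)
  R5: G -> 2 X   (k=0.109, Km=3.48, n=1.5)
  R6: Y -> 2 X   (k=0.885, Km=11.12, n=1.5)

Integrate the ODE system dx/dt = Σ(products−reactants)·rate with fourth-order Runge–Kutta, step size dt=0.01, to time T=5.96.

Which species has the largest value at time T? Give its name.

Dominant species at T: X

RK4 with dt=0.01: 596 steps to T=5.96. Trajectory (selected grid times):
t=0.00: X=46.25 C=35.78 Y=10.51 G=14.49 D=19.34
t=0.66: X=46.95 C=36.17 Y=10.99 G=14.69 D=18.58
t=1.32: X=47.67 C=36.58 Y=11.47 G=14.89 D=17.83
t=1.99: X=48.41 C=37.00 Y=11.95 G=15.09 D=17.08
t=2.65: X=49.17 C=37.43 Y=12.42 G=15.29 D=16.36
t=3.31: X=49.94 C=37.88 Y=12.87 G=15.48 D=15.65
t=3.97: X=50.72 C=38.33 Y=13.31 G=15.67 D=14.96
t=4.64: X=51.53 C=38.81 Y=13.75 G=15.85 D=14.27
t=5.30: X=52.35 C=39.28 Y=14.16 G=16.03 D=13.62
t=5.96: X=53.17 C=39.77 Y=14.56 G=16.21 D=12.98
At T=5.96: X=53.17 C=39.77 Y=14.56 G=16.21 D=12.98; the largest is X.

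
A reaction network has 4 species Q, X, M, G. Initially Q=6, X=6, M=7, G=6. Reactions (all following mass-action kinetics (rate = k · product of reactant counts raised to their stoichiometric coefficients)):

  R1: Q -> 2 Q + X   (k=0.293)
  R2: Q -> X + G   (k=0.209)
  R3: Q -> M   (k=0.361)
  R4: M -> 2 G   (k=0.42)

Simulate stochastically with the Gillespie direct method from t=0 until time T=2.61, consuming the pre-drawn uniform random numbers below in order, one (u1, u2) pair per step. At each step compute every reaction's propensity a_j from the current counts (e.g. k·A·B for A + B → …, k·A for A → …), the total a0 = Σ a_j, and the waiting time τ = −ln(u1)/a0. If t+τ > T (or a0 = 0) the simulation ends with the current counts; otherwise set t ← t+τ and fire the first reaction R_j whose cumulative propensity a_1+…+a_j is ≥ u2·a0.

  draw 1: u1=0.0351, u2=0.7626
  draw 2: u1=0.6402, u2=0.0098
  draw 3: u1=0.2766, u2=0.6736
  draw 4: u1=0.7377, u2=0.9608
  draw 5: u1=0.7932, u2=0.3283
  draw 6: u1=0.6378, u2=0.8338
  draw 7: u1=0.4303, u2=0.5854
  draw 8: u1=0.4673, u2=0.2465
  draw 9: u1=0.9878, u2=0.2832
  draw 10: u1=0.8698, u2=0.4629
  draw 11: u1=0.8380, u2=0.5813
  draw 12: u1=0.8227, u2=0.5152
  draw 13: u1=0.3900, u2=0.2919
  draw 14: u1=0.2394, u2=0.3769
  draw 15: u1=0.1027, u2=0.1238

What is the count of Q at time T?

Q at T = 0

t=0.000: Q=6 X=6 M=7 G=6
Draw 1: a1=1.758, a2=1.254, a3=2.166, a4=2.940, a0=8.118; τ=−ln(0.0351)/8.118=0.413 → t=0.413; u2·a0=0.7626·8.118=6.191; a1+…+a3=5.178 < 6.191 ≤ a1+…+a4=8.118 → R4 fires; Q=6 X=6 M=6 G=8
Draw 2: a1=1.758, a2=1.254, a3=2.166, a4=2.520, a0=7.698; τ=−ln(0.6402)/7.698=0.058 → t=0.471; u2·a0=0.0098·7.698=0.075 ≤ a1=1.758 → R1 fires; Q=7 X=7 M=6 G=8
Draw 3: a1=2.051, a2=1.463, a3=2.527, a4=2.520, a0=8.561; τ=−ln(0.2766)/8.561=0.150 → t=0.621; u2·a0=0.6736·8.561=5.767; a1+a2=3.514 < 5.767 ≤ a1+…+a3=6.041 → R3 fires; Q=6 X=7 M=7 G=8
Draw 4: a1=1.758, a2=1.254, a3=2.166, a4=2.940, a0=8.118; τ=−ln(0.7377)/8.118=0.037 → t=0.658; u2·a0=0.9608·8.118=7.800; a1+…+a3=5.178 < 7.800 ≤ a1+…+a4=8.118 → R4 fires; Q=6 X=7 M=6 G=10
Draw 5: a1=1.758, a2=1.254, a3=2.166, a4=2.520, a0=7.698; τ=−ln(0.7932)/7.698=0.030 → t=0.688; u2·a0=0.3283·7.698=2.527; a1=1.758 < 2.527 ≤ a1+a2=3.012 → R2 fires; Q=5 X=8 M=6 G=11
Draw 6: a1=1.465, a2=1.045, a3=1.805, a4=2.520, a0=6.835; τ=−ln(0.6378)/6.835=0.066 → t=0.754; u2·a0=0.8338·6.835=5.699; a1+…+a3=4.315 < 5.699 ≤ a1+…+a4=6.835 → R4 fires; Q=5 X=8 M=5 G=13
Draw 7: a1=1.465, a2=1.045, a3=1.805, a4=2.100, a0=6.415; τ=−ln(0.4303)/6.415=0.131 → t=0.885; u2·a0=0.5854·6.415=3.755; a1+a2=2.510 < 3.755 ≤ a1+…+a3=4.315 → R3 fires; Q=4 X=8 M=6 G=13
Draw 8: a1=1.172, a2=0.836, a3=1.444, a4=2.520, a0=5.972; τ=−ln(0.4673)/5.972=0.127 → t=1.013; u2·a0=0.2465·5.972=1.472; a1=1.172 < 1.472 ≤ a1+a2=2.008 → R2 fires; Q=3 X=9 M=6 G=14
Draw 9: a1=0.879, a2=0.627, a3=1.083, a4=2.520, a0=5.109; τ=−ln(0.9878)/5.109=0.002 → t=1.015; u2·a0=0.2832·5.109=1.447; a1=0.879 < 1.447 ≤ a1+a2=1.506 → R2 fires; Q=2 X=10 M=6 G=15
Draw 10: a1=0.586, a2=0.418, a3=0.722, a4=2.520, a0=4.246; τ=−ln(0.8698)/4.246=0.033 → t=1.048; u2·a0=0.4629·4.246=1.965; a1+…+a3=1.726 < 1.965 ≤ a1+…+a4=4.246 → R4 fires; Q=2 X=10 M=5 G=17
Draw 11: a1=0.586, a2=0.418, a3=0.722, a4=2.100, a0=3.826; τ=−ln(0.8380)/3.826=0.046 → t=1.094; u2·a0=0.5813·3.826=2.224; a1+…+a3=1.726 < 2.224 ≤ a1+…+a4=3.826 → R4 fires; Q=2 X=10 M=4 G=19
Draw 12: a1=0.586, a2=0.418, a3=0.722, a4=1.680, a0=3.406; τ=−ln(0.8227)/3.406=0.057 → t=1.152; u2·a0=0.5152·3.406=1.755; a1+…+a3=1.726 < 1.755 ≤ a1+…+a4=3.406 → R4 fires; Q=2 X=10 M=3 G=21
Draw 13: a1=0.586, a2=0.418, a3=0.722, a4=1.260, a0=2.986; τ=−ln(0.3900)/2.986=0.315 → t=1.467; u2·a0=0.2919·2.986=0.872; a1=0.586 < 0.872 ≤ a1+a2=1.004 → R2 fires; Q=1 X=11 M=3 G=22
Draw 14: a1=0.293, a2=0.209, a3=0.361, a4=1.260, a0=2.123; τ=−ln(0.2394)/2.123=0.673 → t=2.140; u2·a0=0.3769·2.123=0.800; a1+a2=0.502 < 0.800 ≤ a1+…+a3=0.863 → R3 fires; Q=0 X=11 M=4 G=22
Draw 15: a1=0.000, a2=0.000, a3=0.000, a4=1.680, a0=1.680; τ=−ln(0.1027)/1.680=1.355 → t=3.495 > T=2.61: stop.
Read off Q at T=2.61: 0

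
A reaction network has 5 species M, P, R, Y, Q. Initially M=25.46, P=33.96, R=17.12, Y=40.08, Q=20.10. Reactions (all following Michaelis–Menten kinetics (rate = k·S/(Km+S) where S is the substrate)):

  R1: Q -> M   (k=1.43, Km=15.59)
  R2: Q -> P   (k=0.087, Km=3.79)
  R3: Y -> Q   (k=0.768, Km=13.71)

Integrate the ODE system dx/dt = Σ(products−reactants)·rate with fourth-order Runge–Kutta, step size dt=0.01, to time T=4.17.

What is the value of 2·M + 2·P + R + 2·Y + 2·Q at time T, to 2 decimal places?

Check how each reaction changes W = 2·M + 2·P + R + 2·Y + 2·Q (weight of products minus weight of reactants):
R1: Q -> M: (2·1) − (2·1) = 2 − 2 = 0
R2: Q -> P: (2·1) − (2·1) = 2 − 2 = 0
R3: Y -> Q: (2·1) − (2·1) = 2 − 2 = 0
Every reaction leaves W unchanged, so W is conserved and no simulation is needed: W(T) = W(0) = 2·25.46 + 2·33.96 + 17.12 + 2·40.08 + 2·20.10 = 256.32

Value at T = 256.32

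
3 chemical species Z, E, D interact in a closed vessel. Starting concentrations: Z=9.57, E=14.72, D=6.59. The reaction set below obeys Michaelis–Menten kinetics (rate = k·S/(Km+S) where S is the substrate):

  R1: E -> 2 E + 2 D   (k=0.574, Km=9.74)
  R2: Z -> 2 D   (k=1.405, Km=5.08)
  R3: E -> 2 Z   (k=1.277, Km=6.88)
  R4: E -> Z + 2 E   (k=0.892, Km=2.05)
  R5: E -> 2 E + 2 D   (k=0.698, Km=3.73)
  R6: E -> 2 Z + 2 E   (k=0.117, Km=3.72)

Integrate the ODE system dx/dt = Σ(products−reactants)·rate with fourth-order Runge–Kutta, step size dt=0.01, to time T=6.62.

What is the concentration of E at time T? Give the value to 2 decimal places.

RK4 with dt=0.01: 662 steps to T=6.62. Trajectory (selected grid times):
t=0.00: Z=9.57 E=14.72 D=6.59
t=0.74: Z=10.89 E=15.39 D=9.32
t=1.47: Z=12.19 E=16.06 D=12.09
t=2.21: Z=13.51 E=16.74 D=14.95
t=2.94: Z=14.80 E=17.41 D=17.83
t=3.68: Z=16.12 E=18.10 D=20.80
t=4.41: Z=17.41 E=18.77 D=23.77
t=5.15: Z=18.73 E=19.46 D=26.82
t=5.88: Z=20.04 E=20.14 D=29.86
t=6.62: Z=21.37 E=20.83 D=32.98
Read off E at T=6.62: 20.83

E at T = 20.83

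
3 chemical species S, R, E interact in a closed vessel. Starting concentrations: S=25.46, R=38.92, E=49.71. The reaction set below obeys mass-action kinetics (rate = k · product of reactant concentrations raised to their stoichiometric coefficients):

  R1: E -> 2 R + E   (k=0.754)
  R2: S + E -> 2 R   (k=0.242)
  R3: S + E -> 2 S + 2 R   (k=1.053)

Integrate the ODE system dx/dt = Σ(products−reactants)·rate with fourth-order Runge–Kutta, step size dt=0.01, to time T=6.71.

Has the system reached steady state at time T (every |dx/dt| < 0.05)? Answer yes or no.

Steady state at T: yes

RK4 with dt=0.01: 671 steps to T=6.71. Trajectory (selected grid times):
t=0.00: S=25.46 R=38.92 E=49.71
t=0.75: S=56.59 R=139.83 E=0.00
t=1.49: S=56.59 R=139.83 E=0.00
t=2.24: S=56.59 R=139.83 E=0.00
t=2.98: S=56.59 R=139.83 E=0.00
t=3.73: S=56.59 R=139.83 E=0.00
t=4.47: S=56.59 R=139.83 E=0.00
t=5.22: S=56.59 R=139.83 E=0.00
t=5.96: S=56.59 R=139.83 E=0.00
t=6.71: S=56.59 R=139.83 E=0.00
Rates at T: R1=0.0000, R2=0.0000, R3=0.0000
dx/dt at T (Σ net stoichiometry × rate): S=+0.0000, R=+0.0000, E=-0.0000
Largest |dx/dt| is |+0.0000| (R) < 0.05 → steady.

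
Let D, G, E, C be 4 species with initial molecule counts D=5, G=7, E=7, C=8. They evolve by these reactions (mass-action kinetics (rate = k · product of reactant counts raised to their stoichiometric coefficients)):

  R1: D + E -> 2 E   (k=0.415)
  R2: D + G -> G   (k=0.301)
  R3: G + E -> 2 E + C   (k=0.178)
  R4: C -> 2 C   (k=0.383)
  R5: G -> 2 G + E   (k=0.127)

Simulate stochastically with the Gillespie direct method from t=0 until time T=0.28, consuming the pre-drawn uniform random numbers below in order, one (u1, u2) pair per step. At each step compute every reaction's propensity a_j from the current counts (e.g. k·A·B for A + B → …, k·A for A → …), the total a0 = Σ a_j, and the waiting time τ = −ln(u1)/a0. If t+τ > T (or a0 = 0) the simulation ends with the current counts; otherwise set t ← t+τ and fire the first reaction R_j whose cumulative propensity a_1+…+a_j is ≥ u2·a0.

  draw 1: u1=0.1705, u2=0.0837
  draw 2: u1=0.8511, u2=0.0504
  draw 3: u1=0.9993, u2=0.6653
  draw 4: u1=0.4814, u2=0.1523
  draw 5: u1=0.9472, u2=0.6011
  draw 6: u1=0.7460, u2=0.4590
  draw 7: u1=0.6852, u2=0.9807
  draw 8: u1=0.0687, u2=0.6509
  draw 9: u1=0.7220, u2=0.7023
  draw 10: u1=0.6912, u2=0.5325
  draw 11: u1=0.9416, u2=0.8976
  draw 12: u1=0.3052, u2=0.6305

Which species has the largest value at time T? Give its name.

Dominant species at T: E

t=0.000: D=5 G=7 E=7 C=8
Draw 1: a1=14.525, a2=10.535, a3=8.722, a4=3.064, a5=0.889, a0=37.735; τ=−ln(0.1705)/37.735=0.047 → t=0.047; u2·a0=0.0837·37.735=3.158 ≤ a1=14.525 → R1 fires; D=4 G=7 E=8 C=8
Draw 2: a1=13.280, a2=8.428, a3=9.968, a4=3.064, a5=0.889, a0=35.629; τ=−ln(0.8511)/35.629=0.005 → t=0.051; u2·a0=0.0504·35.629=1.796 ≤ a1=13.280 → R1 fires; D=3 G=7 E=9 C=8
Draw 3: a1=11.205, a2=6.321, a3=11.214, a4=3.064, a5=0.889, a0=32.693; τ=−ln(0.9993)/32.693=0.000 → t=0.051; u2·a0=0.6653·32.693=21.751; a1+a2=17.526 < 21.751 ≤ a1+…+a3=28.740 → R3 fires; D=3 G=6 E=10 C=9
Draw 4: a1=12.450, a2=5.418, a3=10.680, a4=3.447, a5=0.762, a0=32.757; τ=−ln(0.4814)/32.757=0.022 → t=0.074; u2·a0=0.1523·32.757=4.989 ≤ a1=12.450 → R1 fires; D=2 G=6 E=11 C=9
Draw 5: a1=9.130, a2=3.612, a3=11.748, a4=3.447, a5=0.762, a0=28.699; τ=−ln(0.9472)/28.699=0.002 → t=0.076; u2·a0=0.6011·28.699=17.251; a1+a2=12.742 < 17.251 ≤ a1+…+a3=24.490 → R3 fires; D=2 G=5 E=12 C=10
Draw 6: a1=9.960, a2=3.010, a3=10.680, a4=3.830, a5=0.635, a0=28.115; τ=−ln(0.7460)/28.115=0.010 → t=0.086; u2·a0=0.4590·28.115=12.905; a1=9.960 < 12.905 ≤ a1+a2=12.970 → R2 fires; D=1 G=5 E=12 C=10
Draw 7: a1=4.980, a2=1.505, a3=10.680, a4=3.830, a5=0.635, a0=21.630; τ=−ln(0.6852)/21.630=0.017 → t=0.104; u2·a0=0.9807·21.630=21.213; a1+…+a4=20.995 < 21.213 ≤ a1+…+a5=21.630 → R5 fires; D=1 G=6 E=13 C=10
Draw 8: a1=5.395, a2=1.806, a3=13.884, a4=3.830, a5=0.762, a0=25.677; τ=−ln(0.0687)/25.677=0.104 → t=0.208; u2·a0=0.6509·25.677=16.713; a1+a2=7.201 < 16.713 ≤ a1+…+a3=21.085 → R3 fires; D=1 G=5 E=14 C=11
Draw 9: a1=5.810, a2=1.505, a3=12.460, a4=4.213, a5=0.635, a0=24.623; τ=−ln(0.7220)/24.623=0.013 → t=0.221; u2·a0=0.7023·24.623=17.293; a1+a2=7.315 < 17.293 ≤ a1+…+a3=19.775 → R3 fires; D=1 G=4 E=15 C=12
Draw 10: a1=6.225, a2=1.204, a3=10.680, a4=4.596, a5=0.508, a0=23.213; τ=−ln(0.6912)/23.213=0.016 → t=0.237; u2·a0=0.5325·23.213=12.361; a1+a2=7.429 < 12.361 ≤ a1+…+a3=18.109 → R3 fires; D=1 G=3 E=16 C=13
Draw 11: a1=6.640, a2=0.903, a3=8.544, a4=4.979, a5=0.381, a0=21.447; τ=−ln(0.9416)/21.447=0.003 → t=0.240; u2·a0=0.8976·21.447=19.251; a1+…+a3=16.087 < 19.251 ≤ a1+…+a4=21.066 → R4 fires; D=1 G=3 E=16 C=14
Draw 12: a1=6.640, a2=0.903, a3=8.544, a4=5.362, a5=0.381, a0=21.830; τ=−ln(0.3052)/21.830=0.054 → t=0.294 > T=0.28: stop.
At T=0.28: D=1 G=3 E=16 C=14; the largest is E.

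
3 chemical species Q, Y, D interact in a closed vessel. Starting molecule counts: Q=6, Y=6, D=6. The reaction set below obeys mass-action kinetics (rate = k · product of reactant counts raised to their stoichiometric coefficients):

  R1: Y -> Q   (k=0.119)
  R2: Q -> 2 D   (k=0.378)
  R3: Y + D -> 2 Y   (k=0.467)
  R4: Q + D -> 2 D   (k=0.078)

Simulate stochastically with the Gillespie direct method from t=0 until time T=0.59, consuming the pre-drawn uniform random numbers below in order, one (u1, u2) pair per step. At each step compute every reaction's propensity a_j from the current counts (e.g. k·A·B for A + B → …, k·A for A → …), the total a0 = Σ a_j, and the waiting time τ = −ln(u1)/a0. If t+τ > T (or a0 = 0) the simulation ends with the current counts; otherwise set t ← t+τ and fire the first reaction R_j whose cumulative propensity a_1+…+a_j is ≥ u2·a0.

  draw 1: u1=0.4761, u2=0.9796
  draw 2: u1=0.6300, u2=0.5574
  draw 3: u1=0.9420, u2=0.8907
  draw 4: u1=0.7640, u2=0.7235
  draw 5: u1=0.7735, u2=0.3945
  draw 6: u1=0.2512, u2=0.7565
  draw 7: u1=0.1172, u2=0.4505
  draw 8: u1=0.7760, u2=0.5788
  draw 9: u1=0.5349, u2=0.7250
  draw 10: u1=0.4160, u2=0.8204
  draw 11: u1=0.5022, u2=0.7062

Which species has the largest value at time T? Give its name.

t=0.000: Q=6 Y=6 D=6
Draw 1: a1=0.714, a2=2.268, a3=16.812, a4=2.808, a0=22.602; τ=−ln(0.4761)/22.602=0.033 → t=0.033; u2·a0=0.9796·22.602=22.141; a1+…+a3=19.794 < 22.141 ≤ a1+…+a4=22.602 → R4 fires; Q=5 Y=6 D=7
Draw 2: a1=0.714, a2=1.890, a3=19.614, a4=2.730, a0=24.948; τ=−ln(0.6300)/24.948=0.019 → t=0.051; u2·a0=0.5574·24.948=13.906; a1+a2=2.604 < 13.906 ≤ a1+…+a3=22.218 → R3 fires; Q=5 Y=7 D=6
Draw 3: a1=0.833, a2=1.890, a3=19.614, a4=2.340, a0=24.677; τ=−ln(0.9420)/24.677=0.002 → t=0.054; u2·a0=0.8907·24.677=21.980; a1+a2=2.723 < 21.980 ≤ a1+…+a3=22.337 → R3 fires; Q=5 Y=8 D=5
Draw 4: a1=0.952, a2=1.890, a3=18.680, a4=1.950, a0=23.472; τ=−ln(0.7640)/23.472=0.011 → t=0.065; u2·a0=0.7235·23.472=16.982; a1+a2=2.842 < 16.982 ≤ a1+…+a3=21.522 → R3 fires; Q=5 Y=9 D=4
Draw 5: a1=1.071, a2=1.890, a3=16.812, a4=1.560, a0=21.333; τ=−ln(0.7735)/21.333=0.012 → t=0.077; u2·a0=0.3945·21.333=8.416; a1+a2=2.961 < 8.416 ≤ a1+…+a3=19.773 → R3 fires; Q=5 Y=10 D=3
Draw 6: a1=1.190, a2=1.890, a3=14.010, a4=1.170, a0=18.260; τ=−ln(0.2512)/18.260=0.076 → t=0.153; u2·a0=0.7565·18.260=13.814; a1+a2=3.080 < 13.814 ≤ a1+…+a3=17.090 → R3 fires; Q=5 Y=11 D=2
Draw 7: a1=1.309, a2=1.890, a3=10.274, a4=0.780, a0=14.253; τ=−ln(0.1172)/14.253=0.150 → t=0.303; u2·a0=0.4505·14.253=6.421; a1+a2=3.199 < 6.421 ≤ a1+…+a3=13.473 → R3 fires; Q=5 Y=12 D=1
Draw 8: a1=1.428, a2=1.890, a3=5.604, a4=0.390, a0=9.312; τ=−ln(0.7760)/9.312=0.027 → t=0.331; u2·a0=0.5788·9.312=5.390; a1+a2=3.318 < 5.390 ≤ a1+…+a3=8.922 → R3 fires; Q=5 Y=13 D=0
Draw 9: a1=1.547, a2=1.890, a3=0.000, a4=0.000, a0=3.437; τ=−ln(0.5349)/3.437=0.182 → t=0.513; u2·a0=0.7250·3.437=2.492; a1=1.547 < 2.492 ≤ a1+a2=3.437 → R2 fires; Q=4 Y=13 D=2
Draw 10: a1=1.547, a2=1.512, a3=12.142, a4=0.624, a0=15.825; τ=−ln(0.4160)/15.825=0.055 → t=0.568; u2·a0=0.8204·15.825=12.983; a1+a2=3.059 < 12.983 ≤ a1+…+a3=15.201 → R3 fires; Q=4 Y=14 D=1
Draw 11: a1=1.666, a2=1.512, a3=6.538, a4=0.312, a0=10.028; τ=−ln(0.5022)/10.028=0.069 → t=0.637 > T=0.59: stop.
At T=0.59: Q=4 Y=14 D=1; the largest is Y.

Dominant species at T: Y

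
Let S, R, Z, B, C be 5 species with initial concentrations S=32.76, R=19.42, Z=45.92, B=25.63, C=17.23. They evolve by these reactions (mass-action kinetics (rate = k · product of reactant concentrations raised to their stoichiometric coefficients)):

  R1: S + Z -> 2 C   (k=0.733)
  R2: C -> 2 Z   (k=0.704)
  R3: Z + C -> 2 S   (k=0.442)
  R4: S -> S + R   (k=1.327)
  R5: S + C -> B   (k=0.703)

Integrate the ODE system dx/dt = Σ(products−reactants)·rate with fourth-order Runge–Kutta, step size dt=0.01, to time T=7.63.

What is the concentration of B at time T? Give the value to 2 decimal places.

RK4 with dt=0.01: 763 steps to T=7.63. Trajectory (selected grid times):
t=0.00: S=32.76 R=19.42 Z=45.92 B=25.63 C=17.23
t=0.85: S=1.76 R=25.19 Z=1.79 B=72.93 C=3.04
t=1.70: S=1.15 R=26.77 Z=1.55 B=74.74 C=1.55
t=2.54: S=0.89 R=27.88 Z=1.45 B=75.52 C=1.12
t=3.39: S=0.75 R=28.80 Z=1.40 B=76.01 C=0.92
t=4.24: S=0.67 R=29.61 Z=1.37 B=76.38 C=0.81
t=5.09: S=0.62 R=30.33 Z=1.36 B=76.68 C=0.75
t=5.93: S=0.59 R=31.01 Z=1.35 B=76.93 C=0.70
t=6.78: S=0.56 R=31.65 Z=1.34 B=77.17 C=0.67
t=7.63: S=0.55 R=32.28 Z=1.34 B=77.39 C=0.65
Read off B at T=7.63: 77.39

B at T = 77.39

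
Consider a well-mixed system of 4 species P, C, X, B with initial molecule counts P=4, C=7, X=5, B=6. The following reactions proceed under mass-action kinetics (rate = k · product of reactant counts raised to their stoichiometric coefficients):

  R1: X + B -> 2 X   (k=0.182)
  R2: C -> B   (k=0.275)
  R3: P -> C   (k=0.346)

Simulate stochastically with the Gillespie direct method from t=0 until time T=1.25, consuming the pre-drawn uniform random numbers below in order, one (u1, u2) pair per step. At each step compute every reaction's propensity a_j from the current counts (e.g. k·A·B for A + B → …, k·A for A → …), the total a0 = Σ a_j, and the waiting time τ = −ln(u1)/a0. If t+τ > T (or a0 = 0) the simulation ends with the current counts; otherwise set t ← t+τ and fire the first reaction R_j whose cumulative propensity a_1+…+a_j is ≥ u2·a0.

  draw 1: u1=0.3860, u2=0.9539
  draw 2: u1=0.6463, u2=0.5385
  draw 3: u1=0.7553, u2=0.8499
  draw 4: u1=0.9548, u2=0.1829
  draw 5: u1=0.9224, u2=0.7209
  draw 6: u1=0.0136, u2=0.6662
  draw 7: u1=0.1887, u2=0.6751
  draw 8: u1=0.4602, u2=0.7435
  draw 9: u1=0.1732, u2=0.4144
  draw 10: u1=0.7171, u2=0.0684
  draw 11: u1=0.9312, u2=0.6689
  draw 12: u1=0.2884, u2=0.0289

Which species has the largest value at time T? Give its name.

t=0.000: P=4 C=7 X=5 B=6
Draw 1: a1=5.460, a2=1.925, a3=1.384, a0=8.769; τ=−ln(0.3860)/8.769=0.109 → t=0.109; u2·a0=0.9539·8.769=8.365; a1+a2=7.385 < 8.365 ≤ a1+…+a3=8.769 → R3 fires; P=3 C=8 X=5 B=6
Draw 2: a1=5.460, a2=2.200, a3=1.038, a0=8.698; τ=−ln(0.6463)/8.698=0.050 → t=0.159; u2·a0=0.5385·8.698=4.684 ≤ a1=5.460 → R1 fires; P=3 C=8 X=6 B=5
Draw 3: a1=5.460, a2=2.200, a3=1.038, a0=8.698; τ=−ln(0.7553)/8.698=0.032 → t=0.191; u2·a0=0.8499·8.698=7.392; a1=5.460 < 7.392 ≤ a1+a2=7.660 → R2 fires; P=3 C=7 X=6 B=6
Draw 4: a1=6.552, a2=1.925, a3=1.038, a0=9.515; τ=−ln(0.9548)/9.515=0.005 → t=0.196; u2·a0=0.1829·9.515=1.740 ≤ a1=6.552 → R1 fires; P=3 C=7 X=7 B=5
Draw 5: a1=6.370, a2=1.925, a3=1.038, a0=9.333; τ=−ln(0.9224)/9.333=0.009 → t=0.205; u2·a0=0.7209·9.333=6.728; a1=6.370 < 6.728 ≤ a1+a2=8.295 → R2 fires; P=3 C=6 X=7 B=6
Draw 6: a1=7.644, a2=1.650, a3=1.038, a0=10.332; τ=−ln(0.0136)/10.332=0.416 → t=0.620; u2·a0=0.6662·10.332=6.883 ≤ a1=7.644 → R1 fires; P=3 C=6 X=8 B=5
Draw 7: a1=7.280, a2=1.650, a3=1.038, a0=9.968; τ=−ln(0.1887)/9.968=0.167 → t=0.788; u2·a0=0.6751·9.968=6.729 ≤ a1=7.280 → R1 fires; P=3 C=6 X=9 B=4
Draw 8: a1=6.552, a2=1.650, a3=1.038, a0=9.240; τ=−ln(0.4602)/9.240=0.084 → t=0.872; u2·a0=0.7435·9.240=6.870; a1=6.552 < 6.870 ≤ a1+a2=8.202 → R2 fires; P=3 C=5 X=9 B=5
Draw 9: a1=8.190, a2=1.375, a3=1.038, a0=10.603; τ=−ln(0.1732)/10.603=0.165 → t=1.037; u2·a0=0.4144·10.603=4.394 ≤ a1=8.190 → R1 fires; P=3 C=5 X=10 B=4
Draw 10: a1=7.280, a2=1.375, a3=1.038, a0=9.693; τ=−ln(0.7171)/9.693=0.034 → t=1.071; u2·a0=0.0684·9.693=0.663 ≤ a1=7.280 → R1 fires; P=3 C=5 X=11 B=3
Draw 11: a1=6.006, a2=1.375, a3=1.038, a0=8.419; τ=−ln(0.9312)/8.419=0.008 → t=1.080; u2·a0=0.6689·8.419=5.631 ≤ a1=6.006 → R1 fires; P=3 C=5 X=12 B=2
Draw 12: a1=4.368, a2=1.375, a3=1.038, a0=6.781; τ=−ln(0.2884)/6.781=0.183 → t=1.263 > T=1.25: stop.
At T=1.25: P=3 C=5 X=12 B=2; the largest is X.

Dominant species at T: X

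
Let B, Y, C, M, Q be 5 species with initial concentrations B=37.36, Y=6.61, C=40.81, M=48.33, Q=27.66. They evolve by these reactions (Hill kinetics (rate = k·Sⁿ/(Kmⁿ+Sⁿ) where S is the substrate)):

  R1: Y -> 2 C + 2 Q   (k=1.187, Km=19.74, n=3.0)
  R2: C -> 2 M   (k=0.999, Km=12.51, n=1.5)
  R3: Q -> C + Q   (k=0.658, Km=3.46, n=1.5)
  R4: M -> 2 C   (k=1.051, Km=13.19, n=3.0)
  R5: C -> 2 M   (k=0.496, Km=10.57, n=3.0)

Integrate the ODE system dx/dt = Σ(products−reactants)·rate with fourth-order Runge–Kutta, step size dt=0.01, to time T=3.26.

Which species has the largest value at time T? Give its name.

Dominant species at T: M

RK4 with dt=0.01: 326 steps to T=3.26. Trajectory (selected grid times):
t=0.00: B=37.36 Y=6.61 C=40.81 M=48.33 Q=27.66
t=0.36: B=37.36 Y=6.59 C=41.33 M=48.93 Q=27.69
t=0.72: B=37.36 Y=6.58 C=41.84 M=49.52 Q=27.72
t=1.09: B=37.36 Y=6.56 C=42.37 M=50.14 Q=27.75
t=1.45: B=37.36 Y=6.55 C=42.89 M=50.74 Q=27.78
t=1.81: B=37.36 Y=6.53 C=43.40 M=51.34 Q=27.81
t=2.17: B=37.36 Y=6.52 C=43.91 M=51.95 Q=27.84
t=2.54: B=37.36 Y=6.50 C=44.44 M=52.57 Q=27.87
t=2.90: B=37.36 Y=6.49 C=44.95 M=53.17 Q=27.90
t=3.26: B=37.36 Y=6.47 C=45.46 M=53.78 Q=27.93
At T=3.26: B=37.36 Y=6.47 C=45.46 M=53.78 Q=27.93; the largest is M.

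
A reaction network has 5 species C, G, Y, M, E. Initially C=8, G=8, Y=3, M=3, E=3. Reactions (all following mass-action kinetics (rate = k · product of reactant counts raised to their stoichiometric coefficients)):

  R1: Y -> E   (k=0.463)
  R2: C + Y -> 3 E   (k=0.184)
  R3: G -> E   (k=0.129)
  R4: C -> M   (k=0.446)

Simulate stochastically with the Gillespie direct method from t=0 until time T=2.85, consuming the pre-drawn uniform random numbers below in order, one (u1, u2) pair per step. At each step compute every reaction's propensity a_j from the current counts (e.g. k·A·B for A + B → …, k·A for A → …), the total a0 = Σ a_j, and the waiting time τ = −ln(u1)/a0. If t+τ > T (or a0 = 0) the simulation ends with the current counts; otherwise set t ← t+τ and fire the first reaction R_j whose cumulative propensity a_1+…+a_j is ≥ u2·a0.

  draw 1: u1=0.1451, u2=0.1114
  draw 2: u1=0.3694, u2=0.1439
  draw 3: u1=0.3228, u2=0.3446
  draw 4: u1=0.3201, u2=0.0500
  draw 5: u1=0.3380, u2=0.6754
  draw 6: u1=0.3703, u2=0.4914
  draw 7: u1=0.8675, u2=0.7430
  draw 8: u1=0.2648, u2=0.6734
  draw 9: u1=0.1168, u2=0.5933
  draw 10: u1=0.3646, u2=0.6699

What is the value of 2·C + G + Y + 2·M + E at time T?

Value at T = 36

Check how each reaction changes W = 2·C + G + Y + 2·M + E (weight of products minus weight of reactants):
R1: Y -> E: (1·1) − (1·1) = 1 − 1 = 0
R2: C + Y -> 3 E: (1·3) − (2·1 + 1·1) = 3 − 3 = 0
R3: G -> E: (1·1) − (1·1) = 1 − 1 = 0
R4: C -> M: (2·1) − (2·1) = 2 − 2 = 0
Every reaction leaves W unchanged, so W is conserved and no simulation is needed: W(T) = W(0) = 2·8 + 8 + 3 + 2·3 + 3 = 36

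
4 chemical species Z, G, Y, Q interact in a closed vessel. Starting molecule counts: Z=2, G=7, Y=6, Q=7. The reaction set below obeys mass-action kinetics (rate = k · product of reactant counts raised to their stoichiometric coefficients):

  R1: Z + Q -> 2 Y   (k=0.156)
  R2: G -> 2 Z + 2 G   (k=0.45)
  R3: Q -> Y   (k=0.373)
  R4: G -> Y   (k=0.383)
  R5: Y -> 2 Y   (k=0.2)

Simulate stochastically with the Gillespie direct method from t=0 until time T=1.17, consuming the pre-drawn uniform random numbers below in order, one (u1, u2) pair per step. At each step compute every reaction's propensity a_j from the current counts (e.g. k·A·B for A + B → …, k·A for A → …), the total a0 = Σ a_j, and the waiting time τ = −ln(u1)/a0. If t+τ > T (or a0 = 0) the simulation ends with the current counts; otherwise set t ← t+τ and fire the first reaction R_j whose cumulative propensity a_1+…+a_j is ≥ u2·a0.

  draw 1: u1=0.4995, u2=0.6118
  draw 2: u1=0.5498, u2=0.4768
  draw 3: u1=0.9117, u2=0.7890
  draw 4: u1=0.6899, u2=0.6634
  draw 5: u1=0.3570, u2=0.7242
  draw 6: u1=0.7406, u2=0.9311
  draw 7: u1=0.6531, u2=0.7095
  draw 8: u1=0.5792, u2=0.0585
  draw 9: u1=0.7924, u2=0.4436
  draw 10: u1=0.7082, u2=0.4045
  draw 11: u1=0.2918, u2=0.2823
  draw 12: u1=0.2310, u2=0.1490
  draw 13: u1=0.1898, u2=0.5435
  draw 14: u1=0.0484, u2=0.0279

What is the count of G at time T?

G at T = 3

t=0.000: Z=2 G=7 Y=6 Q=7
Draw 1: a1=2.184, a2=3.150, a3=2.611, a4=2.681, a5=1.200, a0=11.826; τ=−ln(0.4995)/11.826=0.059 → t=0.059; u2·a0=0.6118·11.826=7.235; a1+a2=5.334 < 7.235 ≤ a1+…+a3=7.945 → R3 fires; Z=2 G=7 Y=7 Q=6
Draw 2: a1=1.872, a2=3.150, a3=2.238, a4=2.681, a5=1.400, a0=11.341; τ=−ln(0.5498)/11.341=0.053 → t=0.111; u2·a0=0.4768·11.341=5.407; a1+a2=5.022 < 5.407 ≤ a1+…+a3=7.260 → R3 fires; Z=2 G=7 Y=8 Q=5
Draw 3: a1=1.560, a2=3.150, a3=1.865, a4=2.681, a5=1.600, a0=10.856; τ=−ln(0.9117)/10.856=0.009 → t=0.120; u2·a0=0.7890·10.856=8.565; a1+…+a3=6.575 < 8.565 ≤ a1+…+a4=9.256 → R4 fires; Z=2 G=6 Y=9 Q=5
Draw 4: a1=1.560, a2=2.700, a3=1.865, a4=2.298, a5=1.800, a0=10.223; τ=−ln(0.6899)/10.223=0.036 → t=0.156; u2·a0=0.6634·10.223=6.782; a1+…+a3=6.125 < 6.782 ≤ a1+…+a4=8.423 → R4 fires; Z=2 G=5 Y=10 Q=5
Draw 5: a1=1.560, a2=2.250, a3=1.865, a4=1.915, a5=2.000, a0=9.590; τ=−ln(0.3570)/9.590=0.107 → t=0.264; u2·a0=0.7242·9.590=6.945; a1+…+a3=5.675 < 6.945 ≤ a1+…+a4=7.590 → R4 fires; Z=2 G=4 Y=11 Q=5
Draw 6: a1=1.560, a2=1.800, a3=1.865, a4=1.532, a5=2.200, a0=8.957; τ=−ln(0.7406)/8.957=0.034 → t=0.297; u2·a0=0.9311·8.957=8.340; a1+…+a4=6.757 < 8.340 ≤ a1+…+a5=8.957 → R5 fires; Z=2 G=4 Y=12 Q=5
Draw 7: a1=1.560, a2=1.800, a3=1.865, a4=1.532, a5=2.400, a0=9.157; τ=−ln(0.6531)/9.157=0.047 → t=0.344; u2·a0=0.7095·9.157=6.497; a1+…+a3=5.225 < 6.497 ≤ a1+…+a4=6.757 → R4 fires; Z=2 G=3 Y=13 Q=5
Draw 8: a1=1.560, a2=1.350, a3=1.865, a4=1.149, a5=2.600, a0=8.524; τ=−ln(0.5792)/8.524=0.064 → t=0.408; u2·a0=0.0585·8.524=0.499 ≤ a1=1.560 → R1 fires; Z=1 G=3 Y=15 Q=4
Draw 9: a1=0.624, a2=1.350, a3=1.492, a4=1.149, a5=3.000, a0=7.615; τ=−ln(0.7924)/7.615=0.031 → t=0.438; u2·a0=0.4436·7.615=3.378; a1+a2=1.974 < 3.378 ≤ a1+…+a3=3.466 → R3 fires; Z=1 G=3 Y=16 Q=3
Draw 10: a1=0.468, a2=1.350, a3=1.119, a4=1.149, a5=3.200, a0=7.286; τ=−ln(0.7082)/7.286=0.047 → t=0.486; u2·a0=0.4045·7.286=2.947; a1+…+a3=2.937 < 2.947 ≤ a1+…+a4=4.086 → R4 fires; Z=1 G=2 Y=17 Q=3
Draw 11: a1=0.468, a2=0.900, a3=1.119, a4=0.766, a5=3.400, a0=6.653; τ=−ln(0.2918)/6.653=0.185 → t=0.671; u2·a0=0.2823·6.653=1.878; a1+a2=1.368 < 1.878 ≤ a1+…+a3=2.487 → R3 fires; Z=1 G=2 Y=18 Q=2
Draw 12: a1=0.312, a2=0.900, a3=0.746, a4=0.766, a5=3.600, a0=6.324; τ=−ln(0.2310)/6.324=0.232 → t=0.903; u2·a0=0.1490·6.324=0.942; a1=0.312 < 0.942 ≤ a1+a2=1.212 → R2 fires; Z=3 G=3 Y=18 Q=2
Draw 13: a1=0.936, a2=1.350, a3=0.746, a4=1.149, a5=3.600, a0=7.781; τ=−ln(0.1898)/7.781=0.214 → t=1.116; u2·a0=0.5435·7.781=4.229; a1+…+a4=4.181 < 4.229 ≤ a1+…+a5=7.781 → R5 fires; Z=3 G=3 Y=19 Q=2
Draw 14: a1=0.936, a2=1.350, a3=0.746, a4=1.149, a5=3.800, a0=7.981; τ=−ln(0.0484)/7.981=0.379 → t=1.496 > T=1.17: stop.
Read off G at T=1.17: 3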